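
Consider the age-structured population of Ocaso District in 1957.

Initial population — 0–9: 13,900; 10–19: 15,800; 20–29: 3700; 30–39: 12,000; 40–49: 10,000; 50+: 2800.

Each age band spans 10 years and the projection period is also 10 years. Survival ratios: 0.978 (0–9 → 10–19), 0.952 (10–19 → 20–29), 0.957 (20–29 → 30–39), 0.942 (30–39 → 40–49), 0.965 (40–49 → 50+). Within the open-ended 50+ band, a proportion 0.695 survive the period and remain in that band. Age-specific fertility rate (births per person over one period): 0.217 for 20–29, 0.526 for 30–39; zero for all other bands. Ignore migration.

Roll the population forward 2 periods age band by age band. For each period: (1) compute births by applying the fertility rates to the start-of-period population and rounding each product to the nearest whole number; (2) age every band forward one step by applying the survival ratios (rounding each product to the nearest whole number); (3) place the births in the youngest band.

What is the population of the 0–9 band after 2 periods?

— Period 1 —
Births: 3700 × 0.217 = 803, 12000 × 0.526 = 6312 → total 7115
10–19: 13900 × 0.978 = 13594
20–29: 15800 × 0.952 = 15042
30–39: 3700 × 0.957 = 3541
40–49: 12000 × 0.942 = 11304
50+: 10000 × 0.965 + 2800 × 0.695 = 9650 + 1946 = 11596
→ [7115, 13594, 15042, 3541, 11304, 11596]
— Period 2 —
Births: 15042 × 0.217 = 3264, 3541 × 0.526 = 1863 → total 5127
10–19: 7115 × 0.978 = 6958
20–29: 13594 × 0.952 = 12941
30–39: 15042 × 0.957 = 14395
40–49: 3541 × 0.942 = 3336
50+: 11304 × 0.965 + 11596 × 0.695 = 10908 + 8059 = 18967
→ [5127, 6958, 12941, 14395, 3336, 18967]

5127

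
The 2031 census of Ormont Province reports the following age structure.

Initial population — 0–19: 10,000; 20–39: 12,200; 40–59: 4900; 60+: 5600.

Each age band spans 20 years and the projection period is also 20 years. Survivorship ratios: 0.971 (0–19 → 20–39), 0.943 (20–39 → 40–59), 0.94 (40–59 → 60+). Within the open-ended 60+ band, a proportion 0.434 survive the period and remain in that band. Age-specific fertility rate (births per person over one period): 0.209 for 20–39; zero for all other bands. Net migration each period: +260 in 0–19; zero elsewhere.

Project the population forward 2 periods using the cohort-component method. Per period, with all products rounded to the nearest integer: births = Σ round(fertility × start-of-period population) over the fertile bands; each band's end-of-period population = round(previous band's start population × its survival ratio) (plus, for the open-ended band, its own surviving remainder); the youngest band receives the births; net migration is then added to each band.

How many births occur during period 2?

2029

[period 1]
Births: 12200 * 0.209 = 2550
20–39: 10000 * 0.971 = 9710
40–59: 12200 * 0.943 = 11505
60+: 4900 * 0.94 + 5600 * 0.434 = 4606 + 2430 = 7036
Net migration: 0–19 + 260 → 2810
Population now: 0–19=2810, 20–39=9710, 40–59=11505, 60+=7036
[period 2]
Births: 9710 * 0.209 = 2029
20–39: 2810 * 0.971 = 2729
40–59: 9710 * 0.943 = 9157
60+: 11505 * 0.94 + 7036 * 0.434 = 10815 + 3054 = 13869
Net migration: 0–19 + 260 → 2289
Population now: 0–19=2289, 20–39=2729, 40–59=9157, 60+=13869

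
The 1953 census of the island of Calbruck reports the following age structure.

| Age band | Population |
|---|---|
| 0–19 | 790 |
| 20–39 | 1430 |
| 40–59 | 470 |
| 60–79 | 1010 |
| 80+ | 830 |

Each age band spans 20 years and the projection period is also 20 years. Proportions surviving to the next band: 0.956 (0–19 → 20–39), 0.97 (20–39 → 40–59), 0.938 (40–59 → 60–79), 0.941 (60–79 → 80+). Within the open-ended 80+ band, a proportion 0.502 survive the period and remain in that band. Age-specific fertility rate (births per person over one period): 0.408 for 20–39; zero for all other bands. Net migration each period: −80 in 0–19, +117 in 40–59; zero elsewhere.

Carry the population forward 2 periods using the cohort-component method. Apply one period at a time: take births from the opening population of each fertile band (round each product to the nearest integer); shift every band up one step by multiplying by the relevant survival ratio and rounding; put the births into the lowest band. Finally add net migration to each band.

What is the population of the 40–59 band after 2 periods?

Call the bands 1 to 5, youngest first.
Period 1:
Births: 1430 * 0.408 = 583
Band 2: 790 * 0.956 = 755
Band 3: 1430 * 0.97 = 1387
Band 4: 470 * 0.938 = 441
Band 5: 1010 * 0.941 + 830 * 0.502 = 950 + 417 = 1367
Net migration: Band 1 − 80 → 503; Band 3 + 117 → 1504
End of period: [503, 755, 1504, 441, 1367]
Period 2:
Births: 755 * 0.408 = 308
Band 2: 503 * 0.956 = 481
Band 3: 755 * 0.97 = 732
Band 4: 1504 * 0.938 = 1411
Band 5: 441 * 0.941 + 1367 * 0.502 = 415 + 686 = 1101
Net migration: Band 1 − 80 → 228; Band 3 + 117 → 849
End of period: [228, 481, 849, 1411, 1101]

849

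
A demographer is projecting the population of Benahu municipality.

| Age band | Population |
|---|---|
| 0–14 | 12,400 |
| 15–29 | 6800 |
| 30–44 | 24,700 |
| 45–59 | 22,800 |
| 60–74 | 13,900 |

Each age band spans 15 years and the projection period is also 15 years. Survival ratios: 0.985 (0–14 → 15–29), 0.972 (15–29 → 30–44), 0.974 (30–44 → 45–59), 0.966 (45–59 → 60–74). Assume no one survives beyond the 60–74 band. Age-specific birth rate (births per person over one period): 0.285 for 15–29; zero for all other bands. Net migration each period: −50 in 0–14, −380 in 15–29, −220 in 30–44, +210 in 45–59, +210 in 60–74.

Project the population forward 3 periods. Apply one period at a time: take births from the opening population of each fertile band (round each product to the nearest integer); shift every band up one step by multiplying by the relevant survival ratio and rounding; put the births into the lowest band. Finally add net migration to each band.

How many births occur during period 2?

3373

Period 1:
Births: 6800 * 0.285 = 1938
15–29: 12400 * 0.985 = 12214
30–44: 6800 * 0.972 = 6610
45–59: 24700 * 0.974 = 24058
60–74: 22800 * 0.966 = 22025
Net migration: 0–14 − 50 → 1888; 15–29 − 380 → 11834; 30–44 − 220 → 6390; 45–59 + 210 → 24268; 60–74 + 210 → 22235
→ [1888, 11834, 6390, 24268, 22235]
Period 2:
Births: 11834 * 0.285 = 3373
15–29: 1888 * 0.985 = 1860
30–44: 11834 * 0.972 = 11503
45–59: 6390 * 0.974 = 6224
60–74: 24268 * 0.966 = 23443
Net migration: 0–14 − 50 → 3323; 15–29 − 380 → 1480; 30–44 − 220 → 11283; 45–59 + 210 → 6434; 60–74 + 210 → 23653
→ [3323, 1480, 11283, 6434, 23653]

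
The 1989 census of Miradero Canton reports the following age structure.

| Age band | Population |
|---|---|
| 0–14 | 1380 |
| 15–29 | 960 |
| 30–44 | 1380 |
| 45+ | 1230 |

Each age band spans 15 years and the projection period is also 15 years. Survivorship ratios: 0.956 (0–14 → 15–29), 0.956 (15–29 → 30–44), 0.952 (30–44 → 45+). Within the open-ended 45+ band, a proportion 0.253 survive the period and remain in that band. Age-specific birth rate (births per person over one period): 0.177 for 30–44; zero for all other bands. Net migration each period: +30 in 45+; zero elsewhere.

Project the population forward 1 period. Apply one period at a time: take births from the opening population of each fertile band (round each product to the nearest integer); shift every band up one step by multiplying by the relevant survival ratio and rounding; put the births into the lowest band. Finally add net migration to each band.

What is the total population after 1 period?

(Bands numbered youngest = 1 to oldest = 4.)
Period 1:
Births: 1380 * 0.177 = 244
Band 2: 1380 * 0.956 = 1319
Band 3: 960 * 0.956 = 918
Band 4: 1380 * 0.952 + 1230 * 0.253 = 1314 + 311 = 1625
Net migration: Band 4 + 30 → 1655
→ [244, 1319, 918, 1655]
Total after period 1: 244 + 1319 + 918 + 1655 = 4136

4136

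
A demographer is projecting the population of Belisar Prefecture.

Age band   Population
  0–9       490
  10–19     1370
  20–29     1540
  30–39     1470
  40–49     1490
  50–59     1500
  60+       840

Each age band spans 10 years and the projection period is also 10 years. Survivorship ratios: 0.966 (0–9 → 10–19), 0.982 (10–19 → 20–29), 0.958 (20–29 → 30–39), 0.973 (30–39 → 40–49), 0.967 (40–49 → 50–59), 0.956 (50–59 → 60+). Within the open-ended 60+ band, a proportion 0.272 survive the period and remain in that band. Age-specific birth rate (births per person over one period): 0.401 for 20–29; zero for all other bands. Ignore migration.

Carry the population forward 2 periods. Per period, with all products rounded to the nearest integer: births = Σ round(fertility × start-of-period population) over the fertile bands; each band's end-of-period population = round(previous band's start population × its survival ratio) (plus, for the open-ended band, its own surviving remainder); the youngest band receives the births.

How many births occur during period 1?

Period 1.
Births: 1540 × 0.401 = 618
10–19: 490 × 0.966 = 473
20–29: 1370 × 0.982 = 1345
30–39: 1540 × 0.958 = 1475
40–49: 1470 × 0.973 = 1430
50–59: 1490 × 0.967 = 1441
60+: 1500 × 0.956 + 840 × 0.272 = 1434 + 228 = 1662
End of period: [618, 473, 1345, 1475, 1430, 1441, 1662]

618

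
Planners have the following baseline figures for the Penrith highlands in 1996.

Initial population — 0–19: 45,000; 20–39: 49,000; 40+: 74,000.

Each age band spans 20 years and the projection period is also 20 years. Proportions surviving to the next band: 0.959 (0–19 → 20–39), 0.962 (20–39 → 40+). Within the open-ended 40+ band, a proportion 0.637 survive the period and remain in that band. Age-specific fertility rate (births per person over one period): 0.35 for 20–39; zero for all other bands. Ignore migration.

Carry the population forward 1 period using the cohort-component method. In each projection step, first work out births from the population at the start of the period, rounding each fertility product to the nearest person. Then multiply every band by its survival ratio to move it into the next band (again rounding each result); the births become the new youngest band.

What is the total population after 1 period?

(Bands numbered youngest = 1 to oldest = 3.)
— Period 1 —
Births: 49000 × 0.35 = 17150
Band 2: 45000 × 0.959 = 43155
Band 3: 49000 × 0.962 + 74000 × 0.637 = 47138 + 47138 = 94276
Giving 17150 / 43155 / 94276.
Total after period 1: 17150 + 43155 + 94276 = 154581

154581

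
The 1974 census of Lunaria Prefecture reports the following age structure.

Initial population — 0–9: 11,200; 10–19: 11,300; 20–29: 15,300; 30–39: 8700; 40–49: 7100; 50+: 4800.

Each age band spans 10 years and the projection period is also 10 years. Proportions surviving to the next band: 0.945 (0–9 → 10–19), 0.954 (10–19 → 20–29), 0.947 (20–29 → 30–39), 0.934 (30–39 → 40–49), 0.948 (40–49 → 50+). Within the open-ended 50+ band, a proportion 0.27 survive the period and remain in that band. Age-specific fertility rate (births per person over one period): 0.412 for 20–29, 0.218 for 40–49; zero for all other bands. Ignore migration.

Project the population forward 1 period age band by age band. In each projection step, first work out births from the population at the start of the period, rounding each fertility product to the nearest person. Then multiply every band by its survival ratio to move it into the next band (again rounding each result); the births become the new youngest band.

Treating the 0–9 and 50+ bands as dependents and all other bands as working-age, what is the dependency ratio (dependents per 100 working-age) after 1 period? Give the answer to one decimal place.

36.1

[period 1]
Births: 15300 × 0.412 = 6304, 7100 × 0.218 = 1548 ⇒ total 7852
10–19: 11200 × 0.945 = 10584
20–29: 11300 × 0.954 = 10780
30–39: 15300 × 0.947 = 14489
40–49: 8700 × 0.934 = 8126
50+: 7100 × 0.948 + 4800 × 0.27 = 6731 + 1296 = 8027
→ [7852, 10584, 10780, 14489, 8126, 8027]
Dependents (band 0–9 + band 50+) = 7852 + 8027 = 15879; working-age = 43979; ratio = 15879/43979 × 100 = 36.1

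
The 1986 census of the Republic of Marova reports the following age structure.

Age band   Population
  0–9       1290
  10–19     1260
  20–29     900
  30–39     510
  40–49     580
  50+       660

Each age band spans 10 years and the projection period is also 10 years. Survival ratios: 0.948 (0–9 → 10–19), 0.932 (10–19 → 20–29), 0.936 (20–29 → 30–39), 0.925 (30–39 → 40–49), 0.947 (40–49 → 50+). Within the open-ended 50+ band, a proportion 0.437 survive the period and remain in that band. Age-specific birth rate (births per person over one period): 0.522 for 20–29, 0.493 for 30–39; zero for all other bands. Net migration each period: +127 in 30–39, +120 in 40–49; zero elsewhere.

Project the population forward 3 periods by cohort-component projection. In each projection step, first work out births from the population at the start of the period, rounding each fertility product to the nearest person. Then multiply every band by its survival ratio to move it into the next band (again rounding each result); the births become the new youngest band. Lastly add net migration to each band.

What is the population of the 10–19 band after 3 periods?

1034

Let group 1 be 0–9 through group 6 = 50+.
[period 1]
Births: 900 * 0.522 = 470, 510 * 0.493 = 251 → total 721
Group 2: 1290 * 0.948 = 1223
Group 3: 1260 * 0.932 = 1174
Group 4: 900 * 0.936 = 842
Group 5: 510 * 0.925 = 472
Group 6: 580 * 0.947 + 660 * 0.437 = 549 + 288 = 837
Net migration: Group 4 + 127 → 969; Group 5 + 120 → 592
Population now: 0–9=721, 10–19=1223, 20–29=1174, 30–39=969, 40–49=592, 50+=837
[period 2]
Births: 1174 * 0.522 = 613, 969 * 0.493 = 478 → total 1091
Group 2: 721 * 0.948 = 684
Group 3: 1223 * 0.932 = 1140
Group 4: 1174 * 0.936 = 1099
Group 5: 969 * 0.925 = 896
Group 6: 592 * 0.947 + 837 * 0.437 = 561 + 366 = 927
Net migration: Group 4 + 127 → 1226; Group 5 + 120 → 1016
Population now: 0–9=1091, 10–19=684, 20–29=1140, 30–39=1226, 40–49=1016, 50+=927
[period 3]
Births: 1140 * 0.522 = 595, 1226 * 0.493 = 604 → total 1199
Group 2: 1091 * 0.948 = 1034
Group 3: 684 * 0.932 = 637
Group 4: 1140 * 0.936 = 1067
Group 5: 1226 * 0.925 = 1134
Group 6: 1016 * 0.947 + 927 * 0.437 = 962 + 405 = 1367
Net migration: Group 4 + 127 → 1194; Group 5 + 120 → 1254
Population now: 0–9=1199, 10–19=1034, 20–29=637, 30–39=1194, 40–49=1254, 50+=1367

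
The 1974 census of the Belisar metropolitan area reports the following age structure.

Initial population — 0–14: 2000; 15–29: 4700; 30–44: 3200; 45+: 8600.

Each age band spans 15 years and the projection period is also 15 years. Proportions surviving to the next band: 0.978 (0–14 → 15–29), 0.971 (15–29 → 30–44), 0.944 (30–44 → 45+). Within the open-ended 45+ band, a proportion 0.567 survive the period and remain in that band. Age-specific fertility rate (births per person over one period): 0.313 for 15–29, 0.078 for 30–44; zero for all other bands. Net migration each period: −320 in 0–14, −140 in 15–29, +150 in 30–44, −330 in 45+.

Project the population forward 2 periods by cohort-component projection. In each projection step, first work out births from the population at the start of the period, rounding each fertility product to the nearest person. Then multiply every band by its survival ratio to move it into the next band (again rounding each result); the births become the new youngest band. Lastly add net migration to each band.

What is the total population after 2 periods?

12169

Call the groups 1 to 4, youngest first.
Period 1:
Births: 4700 * 0.313 = 1471  |  3200 * 0.078 = 250 → total 1721
Group 2: 2000 * 0.978 = 1956
Group 3: 4700 * 0.971 = 4564
Group 4: 3200 * 0.944 + 8600 * 0.567 = 3021 + 4876 = 7897
Net migration: Group 1 − 320 → 1401; Group 2 − 140 → 1816; Group 3 + 150 → 4714; Group 4 − 330 → 7567
Population now: 0–14=1401, 15–29=1816, 30–44=4714, 45+=7567
Period 2:
Births: 1816 * 0.313 = 568  |  4714 * 0.078 = 368 → total 936
Group 2: 1401 * 0.978 = 1370
Group 3: 1816 * 0.971 = 1763
Group 4: 4714 * 0.944 + 7567 * 0.567 = 4450 + 4290 = 8740
Net migration: Group 1 − 320 → 616; Group 2 − 140 → 1230; Group 3 + 150 → 1913; Group 4 − 330 → 8410
Population now: 0–14=616, 15–29=1230, 30–44=1913, 45+=8410
Total after period 2: 616 + 1230 + 1913 + 8410 = 12169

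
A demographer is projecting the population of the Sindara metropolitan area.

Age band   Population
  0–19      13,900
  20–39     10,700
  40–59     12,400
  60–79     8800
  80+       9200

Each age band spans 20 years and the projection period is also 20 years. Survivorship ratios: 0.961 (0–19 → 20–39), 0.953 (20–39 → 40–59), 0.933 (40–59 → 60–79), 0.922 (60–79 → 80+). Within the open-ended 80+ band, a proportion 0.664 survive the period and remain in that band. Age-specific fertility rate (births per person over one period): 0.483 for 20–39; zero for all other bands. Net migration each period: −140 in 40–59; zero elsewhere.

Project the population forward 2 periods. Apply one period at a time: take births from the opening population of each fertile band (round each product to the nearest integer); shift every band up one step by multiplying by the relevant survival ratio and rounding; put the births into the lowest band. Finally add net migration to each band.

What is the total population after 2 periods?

Numbering the groups 1..5 from youngest to oldest:
— Period 1 —
Births: 10700 × 0.483 = 5168
Group 2: 13900 × 0.961 = 13358
Group 3: 10700 × 0.953 = 10197
Group 4: 12400 × 0.933 = 11569
Group 5: 8800 × 0.922 + 9200 × 0.664 = 8114 + 6109 = 14223
Net migration: Group 3 − 140 → 10057
→ [5168, 13358, 10057, 11569, 14223]
— Period 2 —
Births: 13358 × 0.483 = 6452
Group 2: 5168 × 0.961 = 4966
Group 3: 13358 × 0.953 = 12730
Group 4: 10057 × 0.933 = 9383
Group 5: 11569 × 0.922 + 14223 × 0.664 = 10667 + 9444 = 20111
Net migration: Group 3 − 140 → 12590
→ [6452, 4966, 12590, 9383, 20111]
Total after period 2: 6452 + 4966 + 12590 + 9383 + 20111 = 53502

53502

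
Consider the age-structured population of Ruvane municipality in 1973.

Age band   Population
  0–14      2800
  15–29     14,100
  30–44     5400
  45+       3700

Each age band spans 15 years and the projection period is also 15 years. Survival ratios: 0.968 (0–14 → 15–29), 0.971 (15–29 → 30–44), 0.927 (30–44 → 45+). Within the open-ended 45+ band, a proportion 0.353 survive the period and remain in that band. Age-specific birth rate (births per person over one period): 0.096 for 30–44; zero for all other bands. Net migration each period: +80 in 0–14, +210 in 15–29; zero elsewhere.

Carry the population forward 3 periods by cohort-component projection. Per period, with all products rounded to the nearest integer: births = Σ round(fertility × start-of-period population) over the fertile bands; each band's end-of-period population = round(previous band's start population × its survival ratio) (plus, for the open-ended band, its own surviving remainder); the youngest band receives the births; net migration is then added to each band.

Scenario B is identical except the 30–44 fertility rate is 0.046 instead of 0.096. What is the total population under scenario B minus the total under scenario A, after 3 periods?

-1057

(Groups numbered youngest = 1 to oldest = 4.)
— Period 1 —
Births: 5400 * 0.096 = 518
Group 2: 2800 * 0.968 = 2710
Group 3: 14100 * 0.971 = 13691
Group 4: 5400 * 0.927 + 3700 * 0.353 = 5006 + 1306 = 6312
Net migration: Group 1 + 80 → 598; Group 2 + 210 → 2920
Population now: 0–14=598, 15–29=2920, 30–44=13691, 45+=6312
— Period 2 —
Births: 13691 * 0.096 = 1314
Group 2: 598 * 0.968 = 579
Group 3: 2920 * 0.971 = 2835
Group 4: 13691 * 0.927 + 6312 * 0.353 = 12692 + 2228 = 14920
Net migration: Group 1 + 80 → 1394; Group 2 + 210 → 789
Population now: 0–14=1394, 15–29=789, 30–44=2835, 45+=14920
— Period 3 —
Births: 2835 * 0.096 = 272
Group 2: 1394 * 0.968 = 1349
Group 3: 789 * 0.971 = 766
Group 4: 2835 * 0.927 + 14920 * 0.353 = 2628 + 5267 = 7895
Net migration: Group 1 + 80 → 352; Group 2 + 210 → 1559
Population now: 0–14=352, 15–29=1559, 30–44=766, 45+=7895
Scenario A total after 3 periods: 10572
Scenario B projection —
— Period 1 —
Births: 5400 * 0.046 = 248
Group 2: 2800 * 0.968 = 2710
Group 3: 14100 * 0.971 = 13691
Group 4: 5400 * 0.927 + 3700 * 0.353 = 5006 + 1306 = 6312
Net migration: Group 1 + 80 → 328; Group 2 + 210 → 2920
Population now: 0–14=328, 15–29=2920, 30–44=13691, 45+=6312
— Period 2 —
Births: 13691 * 0.046 = 630
Group 2: 328 * 0.968 = 318
Group 3: 2920 * 0.971 = 2835
Group 4: 13691 * 0.927 + 6312 * 0.353 = 12692 + 2228 = 14920
Net migration: Group 1 + 80 → 710; Group 2 + 210 → 528
Population now: 0–14=710, 15–29=528, 30–44=2835, 45+=14920
— Period 3 —
Births: 2835 * 0.046 = 130
Group 2: 710 * 0.968 = 687
Group 3: 528 * 0.971 = 513
Group 4: 2835 * 0.927 + 14920 * 0.353 = 2628 + 5267 = 7895
Net migration: Group 1 + 80 → 210; Group 2 + 210 → 897
Population now: 0–14=210, 15–29=897, 30–44=513, 45+=7895
Scenario B total after 3 periods: 9515
Difference B − A = 9515 − 10572 = -1057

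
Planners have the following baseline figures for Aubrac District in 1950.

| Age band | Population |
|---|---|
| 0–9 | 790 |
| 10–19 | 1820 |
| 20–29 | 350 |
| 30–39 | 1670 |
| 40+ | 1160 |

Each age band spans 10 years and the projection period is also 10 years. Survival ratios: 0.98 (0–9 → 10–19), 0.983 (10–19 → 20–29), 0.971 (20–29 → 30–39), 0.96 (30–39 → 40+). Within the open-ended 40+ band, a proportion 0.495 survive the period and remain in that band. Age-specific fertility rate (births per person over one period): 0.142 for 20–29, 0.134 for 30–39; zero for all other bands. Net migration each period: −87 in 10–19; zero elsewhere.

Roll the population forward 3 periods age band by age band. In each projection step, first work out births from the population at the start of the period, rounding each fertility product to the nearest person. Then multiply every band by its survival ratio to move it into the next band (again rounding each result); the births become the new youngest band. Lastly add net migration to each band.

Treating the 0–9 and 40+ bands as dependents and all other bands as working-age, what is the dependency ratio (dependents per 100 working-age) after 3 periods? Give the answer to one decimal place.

Let group 1 be 0–9 through group 5 = 40+.
[period 1]
Births: 350 * 0.142 = 50 ; 1670 * 0.134 = 224 ⇒ total 274
Group 2: 790 * 0.98 = 774
Group 3: 1820 * 0.983 = 1789
Group 4: 350 * 0.971 = 340
Group 5: 1670 * 0.96 + 1160 * 0.495 = 1603 + 574 = 2177
Net migration: Group 2 − 87 → 687
Population now: 0–9=274, 10–19=687, 20–29=1789, 30–39=340, 40+=2177
[period 2]
Births: 1789 * 0.142 = 254 ; 340 * 0.134 = 46 ⇒ total 300
Group 2: 274 * 0.98 = 269
Group 3: 687 * 0.983 = 675
Group 4: 1789 * 0.971 = 1737
Group 5: 340 * 0.96 + 2177 * 0.495 = 326 + 1078 = 1404
Net migration: Group 2 − 87 → 182
Population now: 0–9=300, 10–19=182, 20–29=675, 30–39=1737, 40+=1404
[period 3]
Births: 675 * 0.142 = 96 ; 1737 * 0.134 = 233 ⇒ total 329
Group 2: 300 * 0.98 = 294
Group 3: 182 * 0.983 = 179
Group 4: 675 * 0.971 = 655
Group 5: 1737 * 0.96 + 1404 * 0.495 = 1668 + 695 = 2363
Net migration: Group 2 − 87 → 207
Population now: 0–9=329, 10–19=207, 20–29=179, 30–39=655, 40+=2363
Dependents (band 0–9 + band 40+) = 329 + 2363 = 2692; working-age = 1041; ratio = 2692/1041 × 100 = 258.6

258.6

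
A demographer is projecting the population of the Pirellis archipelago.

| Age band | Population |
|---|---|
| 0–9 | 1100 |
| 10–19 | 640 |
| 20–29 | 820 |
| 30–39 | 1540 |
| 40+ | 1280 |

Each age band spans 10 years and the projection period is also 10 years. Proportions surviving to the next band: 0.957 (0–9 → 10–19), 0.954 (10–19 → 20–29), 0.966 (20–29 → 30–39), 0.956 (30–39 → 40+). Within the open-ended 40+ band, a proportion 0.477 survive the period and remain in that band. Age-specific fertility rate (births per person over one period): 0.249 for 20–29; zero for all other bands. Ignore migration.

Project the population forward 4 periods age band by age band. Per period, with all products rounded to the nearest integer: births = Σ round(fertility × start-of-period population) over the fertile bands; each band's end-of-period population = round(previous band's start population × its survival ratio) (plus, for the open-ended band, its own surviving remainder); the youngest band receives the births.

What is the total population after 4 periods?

2198

After projecting period 1:
Births: 820 * 0.249 = 204
10–19: 1100 * 0.957 = 1053
20–29: 640 * 0.954 = 611
30–39: 820 * 0.966 = 792
40+: 1540 * 0.956 + 1280 * 0.477 = 1472 + 611 = 2083
Population now: 0–9=204, 10–19=1053, 20–29=611, 30–39=792, 40+=2083
After projecting period 2:
Births: 611 * 0.249 = 152
10–19: 204 * 0.957 = 195
20–29: 1053 * 0.954 = 1005
30–39: 611 * 0.966 = 590
40+: 792 * 0.956 + 2083 * 0.477 = 757 + 994 = 1751
Population now: 0–9=152, 10–19=195, 20–29=1005, 30–39=590, 40+=1751
After projecting period 3:
Births: 1005 * 0.249 = 250
10–19: 152 * 0.957 = 145
20–29: 195 * 0.954 = 186
30–39: 1005 * 0.966 = 971
40+: 590 * 0.956 + 1751 * 0.477 = 564 + 835 = 1399
Population now: 0–9=250, 10–19=145, 20–29=186, 30–39=971, 40+=1399
After projecting period 4:
Births: 186 * 0.249 = 46
10–19: 250 * 0.957 = 239
20–29: 145 * 0.954 = 138
30–39: 186 * 0.966 = 180
40+: 971 * 0.956 + 1399 * 0.477 = 928 + 667 = 1595
Population now: 0–9=46, 10–19=239, 20–29=138, 30–39=180, 40+=1595
Total after period 4: 46 + 239 + 138 + 180 + 1595 = 2198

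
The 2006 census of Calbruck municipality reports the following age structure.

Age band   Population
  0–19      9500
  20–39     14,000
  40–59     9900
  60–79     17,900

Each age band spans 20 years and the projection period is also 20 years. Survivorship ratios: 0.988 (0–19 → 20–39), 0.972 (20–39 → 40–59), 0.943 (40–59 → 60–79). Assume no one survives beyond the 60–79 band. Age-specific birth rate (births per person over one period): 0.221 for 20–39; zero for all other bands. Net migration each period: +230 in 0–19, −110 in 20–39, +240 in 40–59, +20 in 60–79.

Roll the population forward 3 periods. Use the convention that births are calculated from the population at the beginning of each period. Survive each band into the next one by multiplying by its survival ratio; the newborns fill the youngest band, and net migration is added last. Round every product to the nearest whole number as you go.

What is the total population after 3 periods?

15147

— Period 1 —
Births: 14000 × 0.221 = 3094
20–39: 9500 × 0.988 = 9386
40–59: 14000 × 0.972 = 13608
60–79: 9900 × 0.943 = 9336
Net migration: 0–19 + 230 → 3324; 20–39 − 110 → 9276; 40–59 + 240 → 13848; 60–79 + 20 → 9356
End of period: [3324, 9276, 13848, 9356]
— Period 2 —
Births: 9276 × 0.221 = 2050
20–39: 3324 × 0.988 = 3284
40–59: 9276 × 0.972 = 9016
60–79: 13848 × 0.943 = 13059
Net migration: 0–19 + 230 → 2280; 20–39 − 110 → 3174; 40–59 + 240 → 9256; 60–79 + 20 → 13079
End of period: [2280, 3174, 9256, 13079]
— Period 3 —
Births: 3174 × 0.221 = 701
20–39: 2280 × 0.988 = 2253
40–59: 3174 × 0.972 = 3085
60–79: 9256 × 0.943 = 8728
Net migration: 0–19 + 230 → 931; 20–39 − 110 → 2143; 40–59 + 240 → 3325; 60–79 + 20 → 8748
End of period: [931, 2143, 3325, 8748]
Total after period 3: 931 + 2143 + 3325 + 8748 = 15147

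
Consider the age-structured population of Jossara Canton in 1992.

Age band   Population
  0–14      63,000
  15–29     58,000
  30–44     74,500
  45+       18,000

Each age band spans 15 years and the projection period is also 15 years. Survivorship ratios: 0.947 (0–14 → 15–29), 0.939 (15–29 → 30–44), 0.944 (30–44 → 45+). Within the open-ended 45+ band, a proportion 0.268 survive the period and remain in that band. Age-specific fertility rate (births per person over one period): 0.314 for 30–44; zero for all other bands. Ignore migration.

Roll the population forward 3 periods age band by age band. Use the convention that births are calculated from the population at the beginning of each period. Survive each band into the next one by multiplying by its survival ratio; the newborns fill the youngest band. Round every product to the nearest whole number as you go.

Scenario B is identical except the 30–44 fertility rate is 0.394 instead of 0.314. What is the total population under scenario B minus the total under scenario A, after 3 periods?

Numbering the groups 1..4 from youngest to oldest:
After projecting period 1:
Births: 74500 × 0.314 = 23393
Group 2: 63000 × 0.947 = 59661
Group 3: 58000 × 0.939 = 54462
Group 4: 74500 × 0.944 + 18000 × 0.268 = 70328 + 4824 = 75152
→ [23393, 59661, 54462, 75152]
After projecting period 2:
Births: 54462 × 0.314 = 17101
Group 2: 23393 × 0.947 = 22153
Group 3: 59661 × 0.939 = 56022
Group 4: 54462 × 0.944 + 75152 × 0.268 = 51412 + 20141 = 71553
→ [17101, 22153, 56022, 71553]
After projecting period 3:
Births: 56022 × 0.314 = 17591
Group 2: 17101 × 0.947 = 16195
Group 3: 22153 × 0.939 = 20802
Group 4: 56022 × 0.944 + 71553 × 0.268 = 52885 + 19176 = 72061
→ [17591, 16195, 20802, 72061]
Scenario A total after 3 periods: 126649
Scenario B projection —
After projecting period 1:
Births: 74500 × 0.394 = 29353
Group 2: 63000 × 0.947 = 59661
Group 3: 58000 × 0.939 = 54462
Group 4: 74500 × 0.944 + 18000 × 0.268 = 70328 + 4824 = 75152
→ [29353, 59661, 54462, 75152]
After projecting period 2:
Births: 54462 × 0.394 = 21458
Group 2: 29353 × 0.947 = 27797
Group 3: 59661 × 0.939 = 56022
Group 4: 54462 × 0.944 + 75152 × 0.268 = 51412 + 20141 = 71553
→ [21458, 27797, 56022, 71553]
After projecting period 3:
Births: 56022 × 0.394 = 22073
Group 2: 21458 × 0.947 = 20321
Group 3: 27797 × 0.939 = 26101
Group 4: 56022 × 0.944 + 71553 × 0.268 = 52885 + 19176 = 72061
→ [22073, 20321, 26101, 72061]
Scenario B total after 3 periods: 140556
Difference B − A = 140556 − 126649 = 13907

13907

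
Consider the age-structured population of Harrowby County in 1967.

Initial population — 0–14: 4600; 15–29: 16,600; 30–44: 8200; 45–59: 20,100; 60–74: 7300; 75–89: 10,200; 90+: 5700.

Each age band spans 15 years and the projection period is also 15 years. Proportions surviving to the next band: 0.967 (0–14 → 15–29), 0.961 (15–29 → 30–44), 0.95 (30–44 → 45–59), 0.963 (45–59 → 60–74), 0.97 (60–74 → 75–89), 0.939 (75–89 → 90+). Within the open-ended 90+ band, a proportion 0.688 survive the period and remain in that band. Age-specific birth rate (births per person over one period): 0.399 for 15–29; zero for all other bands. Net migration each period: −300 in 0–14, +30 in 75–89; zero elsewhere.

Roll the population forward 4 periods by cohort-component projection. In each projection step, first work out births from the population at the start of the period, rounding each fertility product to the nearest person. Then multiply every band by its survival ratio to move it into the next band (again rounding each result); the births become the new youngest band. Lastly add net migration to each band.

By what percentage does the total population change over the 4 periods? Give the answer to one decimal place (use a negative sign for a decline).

-25.8

Numbering the bands 1..7 from youngest to oldest:
[period 1]
Births: 16600 × 0.399 = 6623
Band 2: 4600 × 0.967 = 4448
Band 3: 16600 × 0.961 = 15953
Band 4: 8200 × 0.95 = 7790
Band 5: 20100 × 0.963 = 19356
Band 6: 7300 × 0.97 = 7081
Band 7: 10200 × 0.939 + 5700 × 0.688 = 9578 + 3922 = 13500
Net migration: Band 1 − 300 → 6323; Band 6 + 30 → 7111
Population now: 0–14=6323, 15–29=4448, 30–44=15953, 45–59=7790, 60–74=19356, 75–89=7111, 90+=13500
[period 2]
Births: 4448 × 0.399 = 1775
Band 2: 6323 × 0.967 = 6114
Band 3: 4448 × 0.961 = 4275
Band 4: 15953 × 0.95 = 15155
Band 5: 7790 × 0.963 = 7502
Band 6: 19356 × 0.97 = 18775
Band 7: 7111 × 0.939 + 13500 × 0.688 = 6677 + 9288 = 15965
Net migration: Band 1 − 300 → 1475; Band 6 + 30 → 18805
Population now: 0–14=1475, 15–29=6114, 30–44=4275, 45–59=15155, 60–74=7502, 75–89=18805, 90+=15965
[period 3]
Births: 6114 × 0.399 = 2439
Band 2: 1475 × 0.967 = 1426
Band 3: 6114 × 0.961 = 5876
Band 4: 4275 × 0.95 = 4061
Band 5: 15155 × 0.963 = 14594
Band 6: 7502 × 0.97 = 7277
Band 7: 18805 × 0.939 + 15965 × 0.688 = 17658 + 10984 = 28642
Net migration: Band 1 − 300 → 2139; Band 6 + 30 → 7307
Population now: 0–14=2139, 15–29=1426, 30–44=5876, 45–59=4061, 60–74=14594, 75–89=7307, 90+=28642
[period 4]
Births: 1426 × 0.399 = 569
Band 2: 2139 × 0.967 = 2068
Band 3: 1426 × 0.961 = 1370
Band 4: 5876 × 0.95 = 5582
Band 5: 4061 × 0.963 = 3911
Band 6: 14594 × 0.97 = 14156
Band 7: 7307 × 0.939 + 28642 × 0.688 = 6861 + 19706 = 26567
Net migration: Band 1 − 300 → 269; Band 6 + 30 → 14186
Population now: 0–14=269, 15–29=2068, 30–44=1370, 45–59=5582, 60–74=3911, 75–89=14186, 90+=26567
Total: 72700 → 53953; change = -18747; percentage change = -25.8%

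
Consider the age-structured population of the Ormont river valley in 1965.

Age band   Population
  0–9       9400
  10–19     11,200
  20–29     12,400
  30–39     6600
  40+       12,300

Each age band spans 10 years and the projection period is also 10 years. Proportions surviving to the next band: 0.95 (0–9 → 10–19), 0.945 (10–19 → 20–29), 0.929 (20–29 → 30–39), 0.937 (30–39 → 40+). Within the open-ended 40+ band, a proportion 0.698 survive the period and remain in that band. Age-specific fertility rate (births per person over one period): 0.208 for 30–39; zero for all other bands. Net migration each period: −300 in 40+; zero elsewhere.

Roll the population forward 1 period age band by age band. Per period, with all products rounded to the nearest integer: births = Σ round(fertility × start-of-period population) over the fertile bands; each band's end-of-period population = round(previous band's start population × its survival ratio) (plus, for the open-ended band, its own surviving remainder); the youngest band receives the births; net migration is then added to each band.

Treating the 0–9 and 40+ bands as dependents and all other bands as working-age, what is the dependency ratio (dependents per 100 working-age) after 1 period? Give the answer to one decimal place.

Call the groups 1 to 5, youngest first.
After projecting period 1:
Births: 6600 * 0.208 = 1373
Group 2: 9400 * 0.95 = 8930
Group 3: 11200 * 0.945 = 10584
Group 4: 12400 * 0.929 = 11520
Group 5: 6600 * 0.937 + 12300 * 0.698 = 6184 + 8585 = 14769
Net migration: Group 5 − 300 → 14469
Population now: 0–9=1373, 10–19=8930, 20–29=10584, 30–39=11520, 40+=14469
Dependents (band 0–9 + band 40+) = 1373 + 14469 = 15842; working-age = 31034; ratio = 15842/31034 × 100 = 51.0

51.0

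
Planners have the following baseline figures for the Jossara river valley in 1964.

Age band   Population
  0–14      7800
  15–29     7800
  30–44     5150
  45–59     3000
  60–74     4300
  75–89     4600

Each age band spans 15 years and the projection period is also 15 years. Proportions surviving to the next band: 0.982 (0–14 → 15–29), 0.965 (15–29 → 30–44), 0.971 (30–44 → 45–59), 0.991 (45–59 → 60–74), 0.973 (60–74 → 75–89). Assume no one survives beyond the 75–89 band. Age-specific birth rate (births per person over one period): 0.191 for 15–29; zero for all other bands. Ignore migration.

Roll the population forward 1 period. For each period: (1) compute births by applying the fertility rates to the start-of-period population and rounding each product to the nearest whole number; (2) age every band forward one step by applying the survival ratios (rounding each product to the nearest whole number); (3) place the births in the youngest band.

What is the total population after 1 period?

Period 1:
Births: 7800 × 0.191 = 1490
15–29: 7800 × 0.982 = 7660
30–44: 7800 × 0.965 = 7527
45–59: 5150 × 0.971 = 5001
60–74: 3000 × 0.991 = 2973
75–89: 4300 × 0.973 = 4184
Population now: 0–14=1490, 15–29=7660, 30–44=7527, 45–59=5001, 60–74=2973, 75–89=4184
Total after period 1: 1490 + 7660 + 7527 + 5001 + 2973 + 4184 = 28835

28835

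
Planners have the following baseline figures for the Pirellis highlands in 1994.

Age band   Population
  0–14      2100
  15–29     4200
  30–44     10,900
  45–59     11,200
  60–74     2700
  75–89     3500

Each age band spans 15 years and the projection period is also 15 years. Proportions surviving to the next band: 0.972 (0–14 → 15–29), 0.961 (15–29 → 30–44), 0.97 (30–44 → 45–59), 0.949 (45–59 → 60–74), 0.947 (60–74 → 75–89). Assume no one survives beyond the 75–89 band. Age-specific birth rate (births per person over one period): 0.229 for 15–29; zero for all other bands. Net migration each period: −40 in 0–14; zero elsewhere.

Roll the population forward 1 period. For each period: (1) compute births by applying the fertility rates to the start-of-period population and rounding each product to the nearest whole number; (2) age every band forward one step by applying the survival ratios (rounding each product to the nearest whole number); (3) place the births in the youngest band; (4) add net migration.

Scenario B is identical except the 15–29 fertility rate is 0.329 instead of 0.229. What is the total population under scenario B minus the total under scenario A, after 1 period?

420

(Bands numbered youngest = 1 to oldest = 6.)
After projecting period 1:
Births: 4200 * 0.229 = 962
Band 2: 2100 * 0.972 = 2041
Band 3: 4200 * 0.961 = 4036
Band 4: 10900 * 0.97 = 10573
Band 5: 11200 * 0.949 = 10629
Band 6: 2700 * 0.947 = 2557
Net migration: Band 1 − 40 → 922
→ [922, 2041, 4036, 10573, 10629, 2557]
Scenario A total after 1 period: 30758
Scenario B projection —
After projecting period 1:
Births: 4200 * 0.329 = 1382
Band 2: 2100 * 0.972 = 2041
Band 3: 4200 * 0.961 = 4036
Band 4: 10900 * 0.97 = 10573
Band 5: 11200 * 0.949 = 10629
Band 6: 2700 * 0.947 = 2557
Net migration: Band 1 − 40 → 1342
→ [1342, 2041, 4036, 10573, 10629, 2557]
Scenario B total after 1 period: 31178
Difference B − A = 31178 − 30758 = 420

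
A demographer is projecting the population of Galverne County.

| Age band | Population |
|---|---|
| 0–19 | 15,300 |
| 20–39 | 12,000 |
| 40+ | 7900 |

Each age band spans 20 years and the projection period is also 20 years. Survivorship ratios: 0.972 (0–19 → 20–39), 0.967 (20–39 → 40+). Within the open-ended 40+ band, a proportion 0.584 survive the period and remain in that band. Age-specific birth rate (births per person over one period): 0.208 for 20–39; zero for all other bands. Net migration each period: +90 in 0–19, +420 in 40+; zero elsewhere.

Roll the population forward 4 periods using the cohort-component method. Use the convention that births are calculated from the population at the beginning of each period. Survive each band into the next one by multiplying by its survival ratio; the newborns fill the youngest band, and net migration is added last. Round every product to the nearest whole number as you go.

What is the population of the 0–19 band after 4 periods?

734

After projecting period 1:
Births: 12000 × 0.208 = 2496
20–39: 15300 × 0.972 = 14872
40+: 12000 × 0.967 + 7900 × 0.584 = 11604 + 4614 = 16218
Net migration: 0–19 + 90 → 2586; 40+ + 420 → 16638
Population now: 0–19=2586, 20–39=14872, 40+=16638
After projecting period 2:
Births: 14872 × 0.208 = 3093
20–39: 2586 × 0.972 = 2514
40+: 14872 × 0.967 + 16638 × 0.584 = 14381 + 9717 = 24098
Net migration: 0–19 + 90 → 3183; 40+ + 420 → 24518
Population now: 0–19=3183, 20–39=2514, 40+=24518
After projecting period 3:
Births: 2514 × 0.208 = 523
20–39: 3183 × 0.972 = 3094
40+: 2514 × 0.967 + 24518 × 0.584 = 2431 + 14319 = 16750
Net migration: 0–19 + 90 → 613; 40+ + 420 → 17170
Population now: 0–19=613, 20–39=3094, 40+=17170
After projecting period 4:
Births: 3094 × 0.208 = 644
20–39: 613 × 0.972 = 596
40+: 3094 × 0.967 + 17170 × 0.584 = 2992 + 10027 = 13019
Net migration: 0–19 + 90 → 734; 40+ + 420 → 13439
Population now: 0–19=734, 20–39=596, 40+=13439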